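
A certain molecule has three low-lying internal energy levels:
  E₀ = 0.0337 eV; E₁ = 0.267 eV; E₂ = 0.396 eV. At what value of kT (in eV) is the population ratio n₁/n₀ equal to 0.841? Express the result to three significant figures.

n₁/n₀ = exp[−(E₁−E₀)/kT] = 0.841.
⇒ (E₁−E₀)/kT = ln(1/0.841) = ln(1.1891) = 0.17320.
kT = 0.2333 eV / 0.17320 = 1.35 eV.

1.35 eV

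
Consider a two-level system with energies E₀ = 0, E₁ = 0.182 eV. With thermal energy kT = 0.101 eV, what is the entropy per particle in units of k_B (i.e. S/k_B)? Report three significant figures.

0.408

Eᵢ/kT = 0, 1.8020.
Z = Σ e^(−Eᵢ/kT) = e^(−0) + e^(−1.8020) = 1.0000 + 0.16497 = 1.1650.
⟨E⟩ = Σ EᵢPᵢ = 0.025772 eV.
S/k_B = ln Z + ⟨E⟩/kT = ln(1.1650) + 0.025772/0.101 = 0.15272 + 0.25517 = 0.408.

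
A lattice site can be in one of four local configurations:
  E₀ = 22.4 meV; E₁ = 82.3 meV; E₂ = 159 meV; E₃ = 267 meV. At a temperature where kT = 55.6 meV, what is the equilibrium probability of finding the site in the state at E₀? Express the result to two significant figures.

0.70

Eᵢ/kT = 0.4029, 1.480, 2.860, 4.802.
Z = Σ e^(−Eᵢ/kT) = e^(−0.4029) + e^(−1.480) + e^(−2.860) + e^(−4.802) = 0.6684 + 0.2276 + 0.05727 + 0.008213 = 0.9615.
P₀ = e^(−E₀/kT) / Z = 0.6684/0.9615 = 0.70.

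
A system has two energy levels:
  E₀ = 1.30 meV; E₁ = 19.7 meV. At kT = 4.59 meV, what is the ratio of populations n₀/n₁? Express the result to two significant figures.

55

n₀/n₁ = exp[−(E₀−E₁)/kT] = exp(−(-18.40 meV)/(4.59 meV)) = exp(4.009) = 55.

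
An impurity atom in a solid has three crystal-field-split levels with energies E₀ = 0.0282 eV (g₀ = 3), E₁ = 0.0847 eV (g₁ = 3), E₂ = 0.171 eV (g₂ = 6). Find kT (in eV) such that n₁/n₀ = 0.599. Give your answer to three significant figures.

0.110 eV

n₁/n₀ = (g₁/g₀) exp[−(E₁−E₀)/kT] = 0.599.
⇒ (E₁−E₀)/kT = ln((3/3)/0.599) = ln(1.6694) = 0.51246.
kT = 0.0565 eV / 0.51246 = 0.110 eV.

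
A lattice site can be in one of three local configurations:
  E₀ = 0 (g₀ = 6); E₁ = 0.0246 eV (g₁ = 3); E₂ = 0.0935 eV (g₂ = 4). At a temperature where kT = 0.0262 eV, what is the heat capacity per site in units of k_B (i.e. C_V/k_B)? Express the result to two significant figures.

Eᵢ/kT = 0, 0.9389, 3.569.
Z = Σ gᵢe^(−Eᵢ/kT) = 6·e^(−0) + 3·e^(−0.9389) + 4·e^(−3.569) = 6.000 + 1.173 + 0.1127 = 7.286.
⟨E⟩ = 0.005407 eV, ⟨E²⟩ = 0.0002327 eV².
C_V/k_B = (⟨E²⟩ − ⟨E⟩²)/(kT)² = (0.0002327 − 0.00002924)/0.0006864 = 0.30.

0.30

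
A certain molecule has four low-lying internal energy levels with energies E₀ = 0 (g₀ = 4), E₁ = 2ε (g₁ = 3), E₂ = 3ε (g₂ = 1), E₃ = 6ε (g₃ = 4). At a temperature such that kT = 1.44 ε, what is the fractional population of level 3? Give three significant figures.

Eᵢ/kT = 0, 1.3889, 2.0833, 4.1667.
Z = Σ gᵢe^(−Eᵢ/kT) = 4·e^(−0) + 3·e^(−1.3889) + 1·e^(−2.0833) + 4·e^(−4.1667) = 4.0000 + 0.74805 + 0.12452 + 0.062013 = 4.9346.
P₃ = g₃ e^(−E₃/kT) / Z = 0.062013/4.9346 = 0.0126.

0.0126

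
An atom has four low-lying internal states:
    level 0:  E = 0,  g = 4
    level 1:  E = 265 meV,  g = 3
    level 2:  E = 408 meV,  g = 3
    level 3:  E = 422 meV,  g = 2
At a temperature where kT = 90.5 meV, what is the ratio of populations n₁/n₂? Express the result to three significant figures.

n₁/n₂ = (g₁/g₂) exp[−(E₁−E₂)/kT] = (3/3) × exp(−(-143 meV)/(90.5 meV)) = (3/3) × exp(1.5801) = 4.86.

4.86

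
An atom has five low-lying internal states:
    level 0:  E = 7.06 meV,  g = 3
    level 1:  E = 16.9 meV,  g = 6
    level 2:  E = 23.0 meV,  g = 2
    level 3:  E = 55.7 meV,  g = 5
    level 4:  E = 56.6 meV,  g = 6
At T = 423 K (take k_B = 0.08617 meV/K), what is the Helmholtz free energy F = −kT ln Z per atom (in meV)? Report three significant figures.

k_BT = 0.08617 × 423 K = 36.450 meV.
Eᵢ/kT = 0.19369, 0.46365, 0.63100, 1.5281, 1.5528.
Z = Σ gᵢe^(−Eᵢ/kT) = 3·e^(−0.19369) + 6·e^(−0.46365) + 2·e^(−0.63100) + 5·e^(−1.5281) + 6·e^(−1.5528) = 2.4717 + 3.7739 + 1.0641 + 1.0847 + 1.2699 = 9.6643.
F = −kT ln Z = −36.450 × ln(9.6643) = −36.450 × 2.2684 = -82.7 meV.

-82.7 meV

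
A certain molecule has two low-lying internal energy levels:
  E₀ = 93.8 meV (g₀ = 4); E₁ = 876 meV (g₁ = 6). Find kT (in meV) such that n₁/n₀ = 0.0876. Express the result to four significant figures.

n₁/n₀ = (g₁/g₀) exp[−(E₁−E₀)/kT] = 0.0876.
⇒ (E₁−E₀)/kT = ln((6/4)/0.0876) = ln(17.1233) = 2.84044.
kT = 782.2 meV / 2.84044 = 275.4 meV.

275.4 meV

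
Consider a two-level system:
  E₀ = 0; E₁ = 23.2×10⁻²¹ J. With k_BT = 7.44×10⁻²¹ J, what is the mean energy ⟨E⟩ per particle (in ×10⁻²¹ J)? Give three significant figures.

0.983 ×10⁻²¹ J

Eᵢ/kT = 0, 3.1183.
Z = Σ e^(−Eᵢ/kT) = e^(−0) + e^(−3.1183) = 1.0000 + 0.044232 = 1.0442.
⟨E⟩ = Σ Eᵢ e^(−Eᵢ/kT) / Z = (0·1.0000 + 23.2·0.044232) / 1.0442 = 0.983 ×10⁻²¹ J.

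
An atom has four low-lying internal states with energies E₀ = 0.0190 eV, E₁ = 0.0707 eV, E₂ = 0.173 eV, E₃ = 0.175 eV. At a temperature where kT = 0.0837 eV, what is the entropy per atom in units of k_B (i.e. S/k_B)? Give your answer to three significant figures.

Eᵢ/kT = 0.22700, 0.84468, 2.0669, 2.0908.
Z = Σ e^(−Eᵢ/kT) = e^(−0.22700) + e^(−0.84468) + e^(−2.0669) + e^(−2.0908) = 0.79692 + 0.42969 + 0.12658 + 0.12359 = 1.4768.
⟨E⟩ = Σ EᵢPᵢ = 0.060297 eV.
S/k_B = ln Z + ⟨E⟩/kT = ln(1.4768) + 0.060297/0.0837 = 0.38988 + 0.72039 = 1.11.

1.11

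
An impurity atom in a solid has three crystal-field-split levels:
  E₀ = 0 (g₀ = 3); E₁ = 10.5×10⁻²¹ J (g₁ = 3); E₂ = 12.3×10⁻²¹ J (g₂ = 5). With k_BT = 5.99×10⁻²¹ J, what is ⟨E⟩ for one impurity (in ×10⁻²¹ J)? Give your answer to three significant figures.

Eᵢ/kT = 0, 1.7529, 2.0534.
Z = Σ gᵢe^(−Eᵢ/kT) = 3·e^(−0) + 3·e^(−1.7529) + 5·e^(−2.0534) = 3.0000 + 0.51981 + 0.64149 = 4.1613.
⟨E⟩ = Σ Eᵢ gᵢe^(−Eᵢ/kT) / Z = (0·3.0000 + 10.5·0.51981 + 12.3·0.64149) / 4.1613 = 3.21 ×10⁻²¹ J.

3.21 ×10⁻²¹ J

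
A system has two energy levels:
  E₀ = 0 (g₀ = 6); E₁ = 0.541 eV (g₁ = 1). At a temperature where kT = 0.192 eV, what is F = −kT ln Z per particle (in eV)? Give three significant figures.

-0.346 eV

Eᵢ/kT = 0, 2.8177.
Z = Σ gᵢe^(−Eᵢ/kT) = 6·e^(−0) + 1·e^(−2.8177) = 6.0000 + 0.059743 = 6.0597.
F = −kT ln Z = −0.192 × ln(6.0597) = −0.192 × 1.8017 = -0.346 eV.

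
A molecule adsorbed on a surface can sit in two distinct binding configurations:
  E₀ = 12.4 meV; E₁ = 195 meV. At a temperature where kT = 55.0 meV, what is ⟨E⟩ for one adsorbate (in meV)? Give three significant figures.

18.8 meV

Eᵢ/kT = 0.22545, 3.5455.
Z = Σ e^(−Eᵢ/kT) = e^(−0.22545) + e^(−3.5455) = 0.79816 + 0.028854 = 0.82701.
⟨E⟩ = Σ Eᵢ e^(−Eᵢ/kT) / Z = (12.4·0.79816 + 195·0.028854) / 0.82701 = 18.8 meV.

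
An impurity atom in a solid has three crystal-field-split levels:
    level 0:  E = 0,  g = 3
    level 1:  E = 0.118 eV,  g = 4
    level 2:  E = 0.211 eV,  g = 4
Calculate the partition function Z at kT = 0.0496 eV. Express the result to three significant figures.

Eᵢ/kT = 0, 2.3790, 4.2540.
Z = Σ gᵢe^(−Eᵢ/kT) = 3·e^(−0) + 4·e^(−2.3790) + 4·e^(−4.2540) = 3.0000 + 0.37057 + 0.056829 = 3.4274.

Z = 3.43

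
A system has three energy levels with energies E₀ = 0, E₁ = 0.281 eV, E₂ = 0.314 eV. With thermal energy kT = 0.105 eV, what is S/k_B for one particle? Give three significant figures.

Eᵢ/kT = 0, 2.6762, 2.9905.
Z = Σ e^(−Eᵢ/kT) = e^(−0) + e^(−2.6762) + e^(−2.9905) = 1.0000 + 0.068824 + 0.050262 = 1.1191.
⟨E⟩ = Σ EᵢPᵢ = 0.031384 eV.
S/k_B = ln Z + ⟨E⟩/kT = ln(1.1191) + 0.031384/0.105 = 0.11252 + 0.29890 = 0.411.

0.411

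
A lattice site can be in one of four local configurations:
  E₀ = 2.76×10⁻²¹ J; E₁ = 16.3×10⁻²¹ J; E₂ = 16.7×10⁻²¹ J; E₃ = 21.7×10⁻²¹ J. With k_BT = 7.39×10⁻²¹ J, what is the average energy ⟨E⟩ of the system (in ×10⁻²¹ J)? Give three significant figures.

Eᵢ/kT = 0.37348, 2.2057, 2.2598, 2.9364.
Z = Σ e^(−Eᵢ/kT) = e^(−0.37348) + e^(−2.2057) + e^(−2.2598) + e^(−2.9364) = 0.68833 + 0.11017 + 0.10437 + 0.053056 = 0.95593.
⟨E⟩ = Σ Eᵢ e^(−Eᵢ/kT) / Z = (2.76·0.68833 + 16.3·0.11017 + 16.7·0.10437 + 21.7·0.053056) / 0.95593 = 6.89 ×10⁻²¹ J.

6.89 ×10⁻²¹ J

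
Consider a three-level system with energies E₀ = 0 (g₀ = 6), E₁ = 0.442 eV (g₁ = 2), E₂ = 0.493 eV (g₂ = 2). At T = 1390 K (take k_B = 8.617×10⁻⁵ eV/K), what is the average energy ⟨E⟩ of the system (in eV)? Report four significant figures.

0.006272 eV

k_BT = 8.617×10⁻⁵ × 1390 K = 0.119776 eV.
Eᵢ/kT = 0, 3.69022, 4.11602.
Z = Σ gᵢe^(−Eᵢ/kT) = 6·e^(−0) + 2·e^(−3.69022) + 2·e^(−4.11602) = 6.00000 + 0.0499330 + 0.0326186 = 6.08255.
⟨E⟩ = Σ Eᵢ gᵢe^(−Eᵢ/kT) / Z = (0·6.00000 + 0.442·0.0499330 + 0.493·0.0326186) / 6.08255 = 0.006272 eV.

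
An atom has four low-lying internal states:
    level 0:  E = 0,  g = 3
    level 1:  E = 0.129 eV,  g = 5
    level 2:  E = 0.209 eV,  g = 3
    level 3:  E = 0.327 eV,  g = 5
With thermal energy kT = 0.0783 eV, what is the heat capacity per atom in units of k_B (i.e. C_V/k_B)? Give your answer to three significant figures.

Eᵢ/kT = 0, 1.6475, 2.6692, 4.1762.
Z = Σ gᵢe^(−Eᵢ/kT) = 3·e^(−0) + 5·e^(−1.6475) + 3·e^(−2.6692) + 5·e^(−4.1762) = 3.0000 + 0.96265 + 0.20792 + 0.076784 = 4.2474.
⟨E⟩ = 0.045380 eV, ⟨E²⟩ = 0.0078429 eV².
C_V/k_B = (⟨E²⟩ − ⟨E⟩²)/(kT)² = (0.0078429 − 0.0020593)/0.0061309 = 0.943.

0.943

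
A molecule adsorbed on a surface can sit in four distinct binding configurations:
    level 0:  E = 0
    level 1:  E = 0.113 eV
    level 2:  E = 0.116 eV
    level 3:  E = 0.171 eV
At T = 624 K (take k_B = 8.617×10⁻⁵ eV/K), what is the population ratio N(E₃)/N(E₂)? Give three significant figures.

k_BT = 8.617×10⁻⁵ × 624 K = 0.053770 eV.
n₃/n₂ = exp[−(E₃−E₂)/kT] = exp(−(0.055 eV)/(0.053770 eV)) = exp(-1.0229) = 0.360.

0.360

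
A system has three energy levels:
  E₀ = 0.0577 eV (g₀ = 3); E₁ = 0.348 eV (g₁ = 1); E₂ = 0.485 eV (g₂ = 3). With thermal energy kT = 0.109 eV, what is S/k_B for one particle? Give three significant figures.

Eᵢ/kT = 0.52936, 3.1927, 4.4495.
Z = Σ gᵢe^(−Eᵢ/kT) = 3·e^(−0.52936) + 1·e^(−3.1927) + 3·e^(−4.4495) = 1.7669 + 0.041061 + 0.035053 = 1.8430.
⟨E⟩ = Σ EᵢPᵢ = 0.072295 eV.
S/k_B = ln Z + ⟨E⟩/kT = ln(1.8430) + 0.072295/0.109 = 0.61139 + 0.66326 = 1.27.

1.27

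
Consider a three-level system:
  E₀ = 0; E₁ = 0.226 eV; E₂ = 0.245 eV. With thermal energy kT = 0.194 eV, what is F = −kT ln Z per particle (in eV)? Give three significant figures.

-0.0905 eV

Eᵢ/kT = 0, 1.1649, 1.2629.
Z = Σ e^(−Eᵢ/kT) = e^(−0) + e^(−1.1649) + e^(−1.2629) = 1.0000 + 0.31195 + 0.28283 = 1.5948.
F = −kT ln Z = −0.194 × ln(1.5948) = −0.194 × 0.46675 = -0.0905 eV.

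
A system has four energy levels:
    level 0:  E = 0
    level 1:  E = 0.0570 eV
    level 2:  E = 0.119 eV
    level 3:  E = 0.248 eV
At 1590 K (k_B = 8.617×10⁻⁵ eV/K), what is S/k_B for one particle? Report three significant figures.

1.22

k_BT = 8.617×10⁻⁵ × 1590 K = 0.13701 eV.
Eᵢ/kT = 0, 0.41603, 0.86855, 1.8101.
Z = Σ e^(−Eᵢ/kT) = e^(−0) + e^(−0.41603) + e^(−0.86855) + e^(−1.8101) = 1.0000 + 0.65966 + 0.41956 + 0.16364 = 2.2429.
⟨E⟩ = Σ EᵢPᵢ = 0.057118 eV.
S/k_B = ln Z + ⟨E⟩/kT = ln(2.2429) + 0.057118/0.13701 = 0.80777 + 0.41689 = 1.22.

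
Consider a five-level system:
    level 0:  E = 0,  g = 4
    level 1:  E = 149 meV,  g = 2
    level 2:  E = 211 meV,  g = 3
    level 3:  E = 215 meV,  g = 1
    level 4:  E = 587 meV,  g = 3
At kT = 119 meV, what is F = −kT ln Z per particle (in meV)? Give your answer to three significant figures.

-198 meV

Eᵢ/kT = 0, 1.2521, 1.7731, 1.8067, 4.9328.
Z = Σ gᵢe^(−Eᵢ/kT) = 4·e^(−0) + 2·e^(−1.2521) + 3·e^(−1.7731) + 1·e^(−1.8067) + 3·e^(−4.9328) = 4.0000 + 0.57181 + 0.50942 + 0.16420 + 0.021619 = 5.2670.
F = −kT ln Z = −119 × ln(5.2670) = −119 × 1.6615 = -198 meV.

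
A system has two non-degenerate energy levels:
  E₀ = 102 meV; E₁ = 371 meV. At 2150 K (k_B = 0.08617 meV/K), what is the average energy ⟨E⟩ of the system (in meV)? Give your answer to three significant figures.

k_BT = 0.08617 × 2150 K = 185.27 meV.
Eᵢ/kT = 0.55055, 2.0025.
Z = Σ e^(−Eᵢ/kT) = e^(−0.55055) + e^(−2.0025) = 0.57663 + 0.13500 = 0.71163.
⟨E⟩ = Σ Eᵢ e^(−Eᵢ/kT) / Z = (102·0.57663 + 371·0.13500) / 0.71163 = 153 meV.

153 meV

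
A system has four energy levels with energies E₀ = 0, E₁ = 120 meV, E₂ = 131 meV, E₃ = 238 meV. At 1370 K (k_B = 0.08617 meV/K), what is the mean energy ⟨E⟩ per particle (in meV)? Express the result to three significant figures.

64.8 meV

k_BT = 0.08617 × 1370 K = 118.05 meV.
Eᵢ/kT = 0, 1.0165, 1.1097, 2.0161.
Z = Σ e^(−Eᵢ/kT) = e^(−0) + e^(−1.0165) + e^(−1.1097) + e^(−2.0161) = 1.0000 + 0.36186 + 0.32966 + 0.13317 = 1.8247.
⟨E⟩ = Σ Eᵢ e^(−Eᵢ/kT) / Z = (0·1.0000 + 120·0.36186 + 131·0.32966 + 238·0.13317) / 1.8247 = 64.8 meV.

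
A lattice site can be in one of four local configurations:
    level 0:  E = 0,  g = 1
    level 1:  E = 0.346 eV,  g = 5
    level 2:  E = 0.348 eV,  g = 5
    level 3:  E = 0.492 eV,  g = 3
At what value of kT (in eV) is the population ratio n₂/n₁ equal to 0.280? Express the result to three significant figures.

n₂/n₁ = (g₂/g₁) exp[−(E₂−E₁)/kT] = 0.280.
⇒ (E₂−E₁)/kT = ln((5/5)/0.280) = ln(3.5714) = 1.2730.
kT = 0.002 eV / 1.2730 = 0.00157 eV.

0.00157 eV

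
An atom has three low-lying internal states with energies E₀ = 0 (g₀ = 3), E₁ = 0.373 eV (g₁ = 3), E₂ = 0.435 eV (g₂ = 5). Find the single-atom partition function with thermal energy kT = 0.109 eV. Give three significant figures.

Z = 3.19

Eᵢ/kT = 0, 3.4220, 3.9908.
Z = Σ gᵢe^(−Eᵢ/kT) = 3·e^(−0) + 3·e^(−3.4220) + 5·e^(−3.9908) = 3.0000 + 0.097941 + 0.092425 = 3.1904.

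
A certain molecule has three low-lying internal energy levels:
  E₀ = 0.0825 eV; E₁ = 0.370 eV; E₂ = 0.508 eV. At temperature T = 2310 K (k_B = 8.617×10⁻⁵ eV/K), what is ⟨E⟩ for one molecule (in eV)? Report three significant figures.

0.170 eV

k_BT = 8.617×10⁻⁵ × 2310 K = 0.19905 eV.
Eᵢ/kT = 0.41447, 1.8588, 2.5521.
Z = Σ e^(−Eᵢ/kT) = e^(−0.41447) + e^(−1.8588) + e^(−2.5521) = 0.66069 + 0.15586 + 0.077918 = 0.89447.
⟨E⟩ = Σ Eᵢ e^(−Eᵢ/kT) / Z = (0.0825·0.66069 + 0.370·0.15586 + 0.508·0.077918) / 0.89447 = 0.170 eV.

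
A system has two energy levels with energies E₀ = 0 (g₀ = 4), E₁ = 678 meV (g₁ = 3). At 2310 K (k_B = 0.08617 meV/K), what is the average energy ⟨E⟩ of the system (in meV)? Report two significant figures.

k_BT = 0.08617 × 2310 K = 199.1 meV.
Eᵢ/kT = 0, 3.405.
Z = Σ gᵢe^(−Eᵢ/kT) = 4·e^(−0) + 3·e^(−3.405) = 4.000 + 0.09962 = 4.100.
⟨E⟩ = Σ Eᵢ gᵢe^(−Eᵢ/kT) / Z = (0·4.000 + 678·0.09962) / 4.100 = 16 meV.

16 meV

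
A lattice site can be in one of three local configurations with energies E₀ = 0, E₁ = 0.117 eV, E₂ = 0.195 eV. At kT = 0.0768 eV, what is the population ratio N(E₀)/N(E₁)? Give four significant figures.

n₀/n₁ = exp[−(E₀−E₁)/kT] = exp(−(-0.117 eV)/(0.0768 eV)) = exp(1.52344) = 4.588.

4.588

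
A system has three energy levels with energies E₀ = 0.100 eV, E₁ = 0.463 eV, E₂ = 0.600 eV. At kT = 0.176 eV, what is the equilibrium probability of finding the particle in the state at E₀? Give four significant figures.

0.8435

Eᵢ/kT = 0.568182, 2.63068, 3.40909.
Z = Σ e^(−Eᵢ/kT) = e^(−0.568182) + e^(−2.63068) + e^(−3.40909) = 0.566554 + 0.0720295 + 0.0330713 = 0.671655.
P₀ = e^(−E₀/kT) / Z = 0.566554/0.671655 = 0.8435.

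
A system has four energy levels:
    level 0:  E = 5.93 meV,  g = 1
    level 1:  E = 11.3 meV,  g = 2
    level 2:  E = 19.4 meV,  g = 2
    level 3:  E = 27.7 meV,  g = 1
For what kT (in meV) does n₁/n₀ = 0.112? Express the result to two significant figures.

n₁/n₀ = (g₁/g₀) exp[−(E₁−E₀)/kT] = 0.112.
⇒ (E₁−E₀)/kT = ln((2/1)/0.112) = ln(17.86) = 2.883.
kT = 5.37 meV / 2.883 = 1.9 meV.

1.9 meV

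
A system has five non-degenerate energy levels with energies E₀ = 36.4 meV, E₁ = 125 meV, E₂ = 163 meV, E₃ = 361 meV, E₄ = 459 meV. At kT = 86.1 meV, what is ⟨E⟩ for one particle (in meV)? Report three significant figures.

Eᵢ/kT = 0.42276, 1.4518, 1.8931, 4.1928, 5.3310.
Z = Σ e^(−Eᵢ/kT) = e^(−0.42276) + e^(−1.4518) + e^(−1.8931) + e^(−4.1928) + e^(−5.3310) = 0.65524 + 0.23415 + 0.15060 + 0.015104 + 0.0048392 = 1.0599.
⟨E⟩ = Σ Eᵢ e^(−Eᵢ/kT) / Z = (36.4·0.65524 + 125·0.23415 + 163·0.15060 + 361·0.015104 + 459·0.0048392) / 1.0599 = 80.5 meV.

80.5 meV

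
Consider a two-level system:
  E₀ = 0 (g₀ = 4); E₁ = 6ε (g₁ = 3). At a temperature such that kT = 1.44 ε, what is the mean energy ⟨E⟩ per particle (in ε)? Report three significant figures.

0.0690 ε

Eᵢ/kT = 0, 4.1667.
Z = Σ gᵢe^(−Eᵢ/kT) = 4·e^(−0) + 3·e^(−4.1667) = 4.0000 + 0.046510 = 4.0465.
⟨E⟩ = Σ Eᵢ gᵢe^(−Eᵢ/kT) / Z = (0·4.0000 + 6·0.046510) / 4.0465 = 0.0690 ε.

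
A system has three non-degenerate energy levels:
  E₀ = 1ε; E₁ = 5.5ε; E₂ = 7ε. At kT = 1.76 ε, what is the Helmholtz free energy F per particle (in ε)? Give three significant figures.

0.815 ε

Eᵢ/kT = 0.56818, 3.1250, 3.9773.
Z = Σ e^(−Eᵢ/kT) = e^(−0.56818) + e^(−3.1250) + e^(−3.9773) = 0.56656 + 0.043937 + 0.018736 = 0.62923.
F = −kT ln Z = −1.76 × ln(0.62923) = −1.76 × -0.46326 = 0.815 ε.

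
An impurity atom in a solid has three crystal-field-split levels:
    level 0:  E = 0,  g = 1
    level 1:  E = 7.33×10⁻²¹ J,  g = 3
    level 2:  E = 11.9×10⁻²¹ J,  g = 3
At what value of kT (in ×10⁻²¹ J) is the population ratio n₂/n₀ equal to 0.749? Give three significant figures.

n₂/n₀ = (g₂/g₀) exp[−(E₂−E₀)/kT] = 0.749.
⇒ (E₂−E₀)/kT = ln((3/1)/0.749) = ln(4.0053) = 1.3876.
kT = 11.9 ×10⁻²¹ J / 1.3876 = 8.58 ×10⁻²¹ J.

8.58 ×10⁻²¹ J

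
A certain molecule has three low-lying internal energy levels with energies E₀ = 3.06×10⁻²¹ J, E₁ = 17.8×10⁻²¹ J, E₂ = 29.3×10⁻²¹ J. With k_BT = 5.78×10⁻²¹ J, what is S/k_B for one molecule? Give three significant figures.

0.312

Eᵢ/kT = 0.52941, 3.0796, 5.0692.
Z = Σ e^(−Eᵢ/kT) = e^(−0.52941) + e^(−3.0796) + e^(−5.0692) = 0.58895 + 0.045978 + 0.0062874 = 0.64122.
⟨E⟩ = Σ EᵢPᵢ = 4.3742 ×10⁻²¹ J.
S/k_B = ln Z + ⟨E⟩/kT = ln(0.64122) + 4.3742/5.78 = -0.44438 + 0.75678 = 0.312.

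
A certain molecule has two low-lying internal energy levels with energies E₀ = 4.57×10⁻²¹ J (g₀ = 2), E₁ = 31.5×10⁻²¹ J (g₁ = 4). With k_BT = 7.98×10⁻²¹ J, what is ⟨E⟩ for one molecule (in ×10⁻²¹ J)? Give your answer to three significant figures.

Eᵢ/kT = 0.57268, 3.9474.
Z = Σ gᵢe^(−Eᵢ/kT) = 2·e^(−0.57268) + 4·e^(−3.9474) = 1.1280 + 0.077219 = 1.2052.
⟨E⟩ = Σ Eᵢ gᵢe^(−Eᵢ/kT) / Z = (4.57·1.1280 + 31.5·0.077219) / 1.2052 = 6.30 ×10⁻²¹ J.

6.30 ×10⁻²¹ J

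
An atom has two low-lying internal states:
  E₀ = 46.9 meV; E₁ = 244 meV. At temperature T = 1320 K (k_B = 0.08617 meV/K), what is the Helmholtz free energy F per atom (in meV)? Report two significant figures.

28 meV

k_BT = 0.08617 × 1320 K = 113.7 meV.
Eᵢ/kT = 0.4125, 2.146.
Z = Σ e^(−Eᵢ/kT) = e^(−0.4125) + e^(−2.146) = 0.6620 + 0.1170 = 0.7790.
F = −kT ln Z = −113.7 × ln(0.7790) = −113.7 × -0.2497 = 28 meV.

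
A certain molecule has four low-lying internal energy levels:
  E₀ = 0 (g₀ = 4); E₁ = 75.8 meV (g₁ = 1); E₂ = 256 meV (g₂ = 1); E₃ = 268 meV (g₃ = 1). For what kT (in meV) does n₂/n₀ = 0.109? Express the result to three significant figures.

308 meV

n₂/n₀ = (g₂/g₀) exp[−(E₂−E₀)/kT] = 0.109.
⇒ (E₂−E₀)/kT = ln((1/4)/0.109) = ln(2.2936) = 0.83012.
kT = 256 meV / 0.83012 = 308 meV.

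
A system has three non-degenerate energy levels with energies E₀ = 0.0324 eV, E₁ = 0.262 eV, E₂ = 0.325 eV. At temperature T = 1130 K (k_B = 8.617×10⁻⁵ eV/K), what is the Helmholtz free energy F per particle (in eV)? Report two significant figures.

k_BT = 8.617×10⁻⁵ × 1130 K = 0.09737 eV.
Eᵢ/kT = 0.3328, 2.691, 3.338.
Z = Σ e^(−Eᵢ/kT) = e^(−0.3328) + e^(−2.691) + e^(−3.338) = 0.7169 + 0.06781 + 0.03551 = 0.8202.
F = −kT ln Z = −0.09737 × ln(0.8202) = −0.09737 × -0.1982 = 0.019 eV.

0.019 eV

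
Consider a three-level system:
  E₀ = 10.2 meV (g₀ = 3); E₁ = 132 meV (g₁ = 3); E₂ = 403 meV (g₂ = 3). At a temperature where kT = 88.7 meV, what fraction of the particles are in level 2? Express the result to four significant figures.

Eᵢ/kT = 0.114994, 1.48816, 4.54340.
Z = Σ gᵢe^(−Eᵢ/kT) = 3·e^(−0.114994) + 3·e^(−1.48816) + 3·e^(−4.54340) = 2.67411 + 0.677363 + 0.0319115 = 3.38338.
P₂ = g₂ e^(−E₂/kT) / Z = 0.0319115/3.38338 = 0.009432.

0.009432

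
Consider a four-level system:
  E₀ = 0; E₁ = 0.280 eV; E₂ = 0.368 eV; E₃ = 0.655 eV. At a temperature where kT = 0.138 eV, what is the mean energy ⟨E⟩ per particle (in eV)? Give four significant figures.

0.05627 eV

Eᵢ/kT = 0, 2.02899, 2.66667, 4.74638.
Z = Σ e^(−Eᵢ/kT) = e^(−0) + e^(−2.02899) + e^(−2.66667) + e^(−4.74638) = 1.00000 + 0.131468 + 0.0694832 + 0.00868307 = 1.20963.
⟨E⟩ = Σ Eᵢ e^(−Eᵢ/kT) / Z = (0·1.00000 + 0.280·0.131468 + 0.368·0.0694832 + 0.655·0.00868307) / 1.20963 = 0.05627 eV.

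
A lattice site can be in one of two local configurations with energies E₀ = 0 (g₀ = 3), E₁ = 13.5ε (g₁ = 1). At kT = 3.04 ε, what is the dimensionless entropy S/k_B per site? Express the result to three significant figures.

Eᵢ/kT = 0, 4.4408.
Z = Σ gᵢe^(−Eᵢ/kT) = 3·e^(−0) + 1·e^(−4.4408) = 3.0000 + 0.011787 = 3.0118.
⟨E⟩ = Σ EᵢPᵢ = 0.052834 ε.
S/k_B = ln Z + ⟨E⟩/kT = ln(3.0118) + 0.052834/3.04 = 1.1025 + 0.017380 = 1.12.

1.12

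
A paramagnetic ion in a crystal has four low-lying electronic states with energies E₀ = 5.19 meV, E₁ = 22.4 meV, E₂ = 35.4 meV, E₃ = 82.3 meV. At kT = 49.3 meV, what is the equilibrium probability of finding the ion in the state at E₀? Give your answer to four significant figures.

0.4071

Eᵢ/kT = 0.105274, 0.454361, 0.718053, 1.66937.
Z = Σ e^(−Eᵢ/kT) = e^(−0.105274) + e^(−0.454361) + e^(−0.718053) + e^(−1.66937) = 0.900078 + 0.634854 + 0.487701 + 0.188366 = 2.21100.
P₀ = e^(−E₀/kT) / Z = 0.900078/2.21100 = 0.4071.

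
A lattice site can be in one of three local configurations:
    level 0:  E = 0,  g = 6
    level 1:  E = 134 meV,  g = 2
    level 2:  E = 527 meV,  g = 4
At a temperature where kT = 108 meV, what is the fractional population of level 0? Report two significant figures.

0.91

Eᵢ/kT = 0, 1.241, 4.880.
Z = Σ gᵢe^(−Eᵢ/kT) = 6·e^(−0) + 2·e^(−1.241) + 4·e^(−4.880) = 6.000 + 0.5782 + 0.03039 = 6.609.
P₀ = g₀ e^(−E₀/kT) / Z = 6.000/6.609 = 0.91.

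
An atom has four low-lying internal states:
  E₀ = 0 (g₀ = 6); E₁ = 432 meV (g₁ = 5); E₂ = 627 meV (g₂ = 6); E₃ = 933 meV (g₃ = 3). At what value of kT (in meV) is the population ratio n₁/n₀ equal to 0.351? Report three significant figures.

500 meV

n₁/n₀ = (g₁/g₀) exp[−(E₁−E₀)/kT] = 0.351.
⇒ (E₁−E₀)/kT = ln((5/6)/0.351) = ln(2.3742) = 0.86466.
kT = 432 meV / 0.86466 = 500 meV.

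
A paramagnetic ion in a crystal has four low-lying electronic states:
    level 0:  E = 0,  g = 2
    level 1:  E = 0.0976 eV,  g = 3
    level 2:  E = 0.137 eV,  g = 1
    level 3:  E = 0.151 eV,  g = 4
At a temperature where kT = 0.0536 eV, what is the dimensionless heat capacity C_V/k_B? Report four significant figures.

Eᵢ/kT = 0, 1.82090, 2.55597, 2.81716.
Z = Σ gᵢe^(−Eᵢ/kT) = 2·e^(−0) + 3·e^(−1.82090) + 1·e^(−2.55597) + 4·e^(−2.81716) = 2.00000 + 0.485640 + 0.0776169 + 0.239102 = 2.80236.
⟨E⟩ = 0.0335918 eV, ⟨E²⟩ = 0.00411605 eV².
C_V/k_B = (⟨E²⟩ − ⟨E⟩²)/(kT)² = (0.00411605 − 0.00112841)/0.00287296 = 1.040.

1.040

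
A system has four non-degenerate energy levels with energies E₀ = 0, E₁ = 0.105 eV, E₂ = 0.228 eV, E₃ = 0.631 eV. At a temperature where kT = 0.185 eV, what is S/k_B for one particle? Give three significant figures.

Eᵢ/kT = 0, 0.56757, 1.2324, 3.4108.
Z = Σ e^(−Eᵢ/kT) = e^(−0) + e^(−0.56757) + e^(−1.2324) + e^(−3.4108) = 1.0000 + 0.56690 + 0.29159 + 0.033015 = 1.8915.
⟨E⟩ = Σ EᵢPᵢ = 0.077631 eV.
S/k_B = ln Z + ⟨E⟩/kT = ln(1.8915) + 0.077631/0.185 = 0.63737 + 0.41963 = 1.06.

1.06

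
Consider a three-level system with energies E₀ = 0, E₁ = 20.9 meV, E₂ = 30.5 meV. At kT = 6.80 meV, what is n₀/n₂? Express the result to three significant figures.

88.7

n₀/n₂ = exp[−(E₀−E₂)/kT] = exp(−(-30.5 meV)/(6.80 meV)) = exp(4.4853) = 88.7.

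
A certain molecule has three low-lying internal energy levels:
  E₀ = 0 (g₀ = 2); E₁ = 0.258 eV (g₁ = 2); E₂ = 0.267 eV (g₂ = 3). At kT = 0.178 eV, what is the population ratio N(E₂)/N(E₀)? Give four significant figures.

0.3347

n₂/n₀ = (g₂/g₀) exp[−(E₂−E₀)/kT] = (3/2) × exp(−(0.267 eV)/(0.178 eV)) = (3/2) × exp(-1.50000) = 0.3347.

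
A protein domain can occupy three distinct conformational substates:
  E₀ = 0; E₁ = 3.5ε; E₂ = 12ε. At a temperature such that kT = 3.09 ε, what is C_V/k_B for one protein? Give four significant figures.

0.4292

Eᵢ/kT = 0, 1.13269, 3.88350.
Z = Σ e^(−Eᵢ/kT) = e^(−0) + e^(−1.13269) + e^(−3.88350) = 1.00000 + 0.322165 + 0.0205787 = 1.34274.
⟨E⟩ = 1.02367 ε, ⟨E²⟩ = 5.14608 ε².
C_V/k_B = (⟨E²⟩ − ⟨E⟩²)/(kT)² = (5.14608 − 1.04790)/9.54810 = 0.4292.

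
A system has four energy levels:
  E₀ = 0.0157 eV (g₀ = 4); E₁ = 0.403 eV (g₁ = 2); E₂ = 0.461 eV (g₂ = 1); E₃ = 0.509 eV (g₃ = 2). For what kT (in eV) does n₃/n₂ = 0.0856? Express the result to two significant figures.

n₃/n₂ = (g₃/g₂) exp[−(E₃−E₂)/kT] = 0.0856.
⇒ (E₃−E₂)/kT = ln((2/1)/0.0856) = ln(23.36) = 3.151.
kT = 0.048 eV / 3.151 = 0.015 eV.

0.015 eV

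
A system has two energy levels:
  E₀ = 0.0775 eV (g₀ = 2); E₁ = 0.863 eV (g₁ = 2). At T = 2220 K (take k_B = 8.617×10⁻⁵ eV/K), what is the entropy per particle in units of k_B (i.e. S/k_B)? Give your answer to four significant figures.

0.7760

k_BT = 8.617×10⁻⁵ × 2220 K = 0.191297 eV.
Eᵢ/kT = 0.405129, 4.51131.
Z = Σ gᵢe^(−Eᵢ/kT) = 2·e^(−0.405129) + 2·e^(−4.51131) = 1.33378 + 0.0219681 = 1.35575.
⟨E⟩ = Σ EᵢPᵢ = 0.0902279 eV.
S/k_B = ln Z + ⟨E⟩/kT = ln(1.35575) + 0.0902279/0.191297 = 0.304355 + 0.471664 = 0.7760.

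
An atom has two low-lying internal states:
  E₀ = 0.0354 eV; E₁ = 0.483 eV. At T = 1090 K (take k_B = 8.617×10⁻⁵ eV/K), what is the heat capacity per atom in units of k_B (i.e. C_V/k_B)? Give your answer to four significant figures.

0.1902

k_BT = 8.617×10⁻⁵ × 1090 K = 0.0939253 eV.
Eᵢ/kT = 0.376895, 5.14238.
Z = Σ e^(−Eᵢ/kT) = e^(−0.376895) + e^(−5.14238) = 0.685988 + 0.00584376 = 0.691832.
⟨E⟩ = 0.0391808 eV, ⟨E²⟩ = 0.00321312 eV².
C_V/k_B = (⟨E²⟩ − ⟨E⟩²)/(kT)² = (0.00321312 − 0.00153514)/0.00882196 = 0.1902.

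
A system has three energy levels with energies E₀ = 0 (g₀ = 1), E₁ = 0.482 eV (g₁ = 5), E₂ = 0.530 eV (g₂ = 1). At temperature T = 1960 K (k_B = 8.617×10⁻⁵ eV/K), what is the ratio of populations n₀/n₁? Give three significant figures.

3.47

k_BT = 8.617×10⁻⁵ × 1960 K = 0.16889 eV.
n₀/n₁ = (g₀/g₁) exp[−(E₀−E₁)/kT] = (1/5) × exp(−(-0.482 eV)/(0.16889 eV)) = (1/5) × exp(2.8539) = 3.47.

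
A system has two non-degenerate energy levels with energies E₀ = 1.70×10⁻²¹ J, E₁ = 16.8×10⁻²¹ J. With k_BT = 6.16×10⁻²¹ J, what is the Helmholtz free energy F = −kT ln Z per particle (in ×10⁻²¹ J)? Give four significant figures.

Eᵢ/kT = 0.275974, 2.72727.
Z = Σ e^(−Eᵢ/kT) = e^(−0.275974) + e^(−2.72727) = 0.758833 + 0.0653976 = 0.824231.
F = −kT ln Z = −6.16 × ln(0.824231) = −6.16 × -0.193304 = 1.191 ×10⁻²¹ J.

1.191 ×10⁻²¹ J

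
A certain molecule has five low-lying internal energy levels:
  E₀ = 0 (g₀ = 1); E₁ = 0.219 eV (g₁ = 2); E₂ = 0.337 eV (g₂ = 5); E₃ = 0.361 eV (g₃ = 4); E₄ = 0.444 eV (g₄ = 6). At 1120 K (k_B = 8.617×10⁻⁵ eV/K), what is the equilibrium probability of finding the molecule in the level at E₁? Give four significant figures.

0.1366

k_BT = 8.617×10⁻⁵ × 1120 K = 0.0965104 eV.
Eᵢ/kT = 0, 2.26919, 3.49185, 3.74053, 4.60054.
Z = Σ gᵢe^(−Eᵢ/kT) = 1·e^(−0) + 2·e^(−2.26919) + 5·e^(−3.49185) + 4·e^(−3.74053) + 6·e^(−4.60054) = 1.00000 + 0.206792 + 0.152222 + 0.0949661 + 0.0602785 = 1.51426.
P₁ = g₁ e^(−E₁/kT) / Z = 0.206792/1.51426 = 0.1366.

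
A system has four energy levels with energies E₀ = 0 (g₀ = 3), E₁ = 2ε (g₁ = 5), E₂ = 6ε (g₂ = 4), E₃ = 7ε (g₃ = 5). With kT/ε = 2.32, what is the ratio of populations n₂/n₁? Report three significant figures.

n₂/n₁ = (g₂/g₁) exp[−(E₂−E₁)/kT] = (4/5) × exp(−(4ε)/(2.32ε)) = (4/5) × exp(-1.7241) = 0.143.

0.143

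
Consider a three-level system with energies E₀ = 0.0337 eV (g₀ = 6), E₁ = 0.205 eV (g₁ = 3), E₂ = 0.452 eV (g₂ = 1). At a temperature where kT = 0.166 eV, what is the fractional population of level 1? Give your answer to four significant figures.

Eᵢ/kT = 0.203012, 1.23494, 2.72289.
Z = Σ gᵢe^(−Eᵢ/kT) = 6·e^(−0.203012) + 3·e^(−1.23494) + 1·e^(−2.72289) = 4.89761 + 0.872557 + 0.0656847 = 5.83585.
P₁ = g₁ e^(−E₁/kT) / Z = 0.872557/5.83585 = 0.1495.

0.1495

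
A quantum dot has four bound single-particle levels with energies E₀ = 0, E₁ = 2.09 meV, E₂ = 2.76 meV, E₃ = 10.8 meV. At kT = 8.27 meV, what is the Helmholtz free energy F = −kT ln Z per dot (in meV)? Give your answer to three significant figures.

Eᵢ/kT = 0, 0.25272, 0.33374, 1.3059.
Z = Σ e^(−Eᵢ/kT) = e^(−0) + e^(−0.25272) + e^(−0.33374) + e^(−1.3059) = 1.0000 + 0.77669 + 0.71624 + 0.27093 = 2.7639.
F = −kT ln Z = −8.27 × ln(2.7639) = −8.27 × 1.0166 = -8.41 meV.

-8.41 meV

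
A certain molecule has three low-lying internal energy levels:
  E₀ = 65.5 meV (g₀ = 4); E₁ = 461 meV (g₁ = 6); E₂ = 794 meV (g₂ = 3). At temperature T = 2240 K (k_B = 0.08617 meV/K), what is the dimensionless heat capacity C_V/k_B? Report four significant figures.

k_BT = 0.08617 × 2240 K = 193.021 meV.
Eᵢ/kT = 0.339341, 2.38834, 4.11354.
Z = Σ gᵢe^(−Eᵢ/kT) = 4·e^(−0.339341) + 6·e^(−2.38834) + 3·e^(−4.11354) = 2.84896 + 0.550691 + 0.0490494 = 3.44870.
⟨E⟩ = 139.015 meV, ⟨E²⟩ = 46446.1 meV².
C_V/k_B = (⟨E²⟩ − ⟨E⟩²)/(kT)² = (46446.1 − 19325.2)/37257.1 = 0.7279.

0.7279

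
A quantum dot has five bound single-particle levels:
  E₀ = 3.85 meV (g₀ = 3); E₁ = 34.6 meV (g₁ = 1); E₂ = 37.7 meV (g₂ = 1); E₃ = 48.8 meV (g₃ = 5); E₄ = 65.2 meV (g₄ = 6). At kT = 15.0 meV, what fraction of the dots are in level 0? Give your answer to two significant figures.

0.84

Eᵢ/kT = 0.2567, 2.307, 2.513, 3.253, 4.347.
Z = Σ gᵢe^(−Eᵢ/kT) = 3·e^(−0.2567) + 1·e^(−2.307) + 1·e^(−2.513) + 5·e^(−3.253) + 6·e^(−4.347) = 2.321 + 0.09956 + 0.08102 + 0.1933 + 0.07767 = 2.773.
P₀ = g₀ e^(−E₀/kT) / Z = 2.321/2.773 = 0.84.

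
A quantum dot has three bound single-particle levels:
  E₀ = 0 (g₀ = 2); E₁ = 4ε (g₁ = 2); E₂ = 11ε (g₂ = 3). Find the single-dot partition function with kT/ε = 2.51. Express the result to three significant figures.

Z = 2.44

Eᵢ/kT = 0, 1.5936, 4.3825.
Z = Σ gᵢe^(−Eᵢ/kT) = 2·e^(−0) + 2·e^(−1.5936) + 3·e^(−4.3825) = 2.0000 + 0.40639 + 0.037482 = 2.4439.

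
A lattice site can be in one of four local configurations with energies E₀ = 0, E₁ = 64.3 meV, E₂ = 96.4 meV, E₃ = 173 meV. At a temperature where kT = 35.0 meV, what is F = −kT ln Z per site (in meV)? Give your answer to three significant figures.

Eᵢ/kT = 0, 1.8371, 2.7543, 4.9429.
Z = Σ e^(−Eᵢ/kT) = e^(−0) + e^(−1.8371) + e^(−2.7543) + e^(−4.9429) = 1.0000 + 0.15928 + 0.063654 + 0.0071339 = 1.2301.
F = −kT ln Z = −35.0 × ln(1.2301) = −35.0 × 0.20710 = -7.25 meV.

-7.25 meV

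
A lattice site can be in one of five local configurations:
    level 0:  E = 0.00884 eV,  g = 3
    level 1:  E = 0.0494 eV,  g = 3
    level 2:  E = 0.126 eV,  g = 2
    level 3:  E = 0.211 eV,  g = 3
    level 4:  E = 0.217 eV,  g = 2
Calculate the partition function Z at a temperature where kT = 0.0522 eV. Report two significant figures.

Z = 4.0

Eᵢ/kT = 0.1693, 0.9464, 2.414, 4.042, 4.157.
Z = Σ gᵢe^(−Eᵢ/kT) = 3·e^(−0.1693) + 3·e^(−0.9464) + 2·e^(−2.414) + 3·e^(−4.042) + 2·e^(−4.157) = 2.533 + 1.164 + 0.1789 + 0.05269 + 0.03131 = 3.960.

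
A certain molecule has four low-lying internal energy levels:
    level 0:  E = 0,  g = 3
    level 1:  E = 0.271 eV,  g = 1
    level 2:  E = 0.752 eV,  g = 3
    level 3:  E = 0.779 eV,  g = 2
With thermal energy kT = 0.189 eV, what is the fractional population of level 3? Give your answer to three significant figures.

Eᵢ/kT = 0, 1.4339, 3.9788, 4.1217.
Z = Σ gᵢe^(−Eᵢ/kT) = 3·e^(−0) + 1·e^(−1.4339) + 3·e^(−3.9788) + 2·e^(−4.1217) = 3.0000 + 0.23838 + 0.056124 + 0.032434 = 3.3269.
P₃ = g₃ e^(−E₃/kT) / Z = 0.032434/3.3269 = 0.00975.

0.00975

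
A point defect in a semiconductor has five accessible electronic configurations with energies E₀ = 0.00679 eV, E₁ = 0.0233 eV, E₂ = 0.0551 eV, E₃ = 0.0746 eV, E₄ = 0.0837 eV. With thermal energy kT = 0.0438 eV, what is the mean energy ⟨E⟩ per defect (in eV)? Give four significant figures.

0.02970 eV

Eᵢ/kT = 0.155023, 0.531963, 1.25799, 1.70320, 1.91096.
Z = Σ e^(−Eᵢ/kT) = e^(−0.155023) + e^(−0.531963) + e^(−1.25799) + e^(−1.70320) + e^(−1.91096) = 0.856395 + 0.587451 + 0.284225 + 0.182100 + 0.147938 = 2.05811.
⟨E⟩ = Σ Eᵢ e^(−Eᵢ/kT) / Z = (0.00679·0.856395 + 0.0233·0.587451 + 0.0551·0.284225 + 0.0746·0.182100 + 0.0837·0.147938) / 2.05811 = 0.02970 eV.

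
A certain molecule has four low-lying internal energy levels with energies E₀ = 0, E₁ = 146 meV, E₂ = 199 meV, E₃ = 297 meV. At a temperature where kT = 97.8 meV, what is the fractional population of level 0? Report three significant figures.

Eᵢ/kT = 0, 1.4928, 2.0348, 3.0368.
Z = Σ e^(−Eᵢ/kT) = e^(−0) + e^(−1.4928) + e^(−2.0348) + e^(−3.0368) = 1.0000 + 0.22474 + 0.13071 + 0.047988 = 1.4034.
P₀ = e^(−E₀/kT) / Z = 1.0000/1.4034 = 0.713.

0.713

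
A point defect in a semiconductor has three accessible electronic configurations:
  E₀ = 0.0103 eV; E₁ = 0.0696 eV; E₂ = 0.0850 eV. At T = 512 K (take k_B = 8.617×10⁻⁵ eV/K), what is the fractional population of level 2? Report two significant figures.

k_BT = 8.617×10⁻⁵ × 512 K = 0.04412 eV.
Eᵢ/kT = 0.2335, 1.578, 1.927.
Z = Σ e^(−Eᵢ/kT) = e^(−0.2335) + e^(−1.578) + e^(−1.927) = 0.7918 + 0.2064 + 0.1456 = 1.144.
P₂ = e^(−E₂/kT) / Z = 0.1456/1.144 = 0.13.

0.13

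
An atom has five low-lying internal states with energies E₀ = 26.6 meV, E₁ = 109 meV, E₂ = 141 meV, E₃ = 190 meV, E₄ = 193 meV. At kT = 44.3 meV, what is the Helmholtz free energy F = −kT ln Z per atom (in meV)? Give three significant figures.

15.7 meV

Eᵢ/kT = 0.60045, 2.4605, 3.1828, 4.2889, 4.3567.
Z = Σ e^(−Eᵢ/kT) = e^(−0.60045) + e^(−2.4605) + e^(−3.1828) + e^(−4.2889) + e^(−4.3567) = 0.54856 + 0.085392 + 0.041469 + 0.013720 + 0.012821 = 0.70196.
F = −kT ln Z = −44.3 × ln(0.70196) = −44.3 × -0.35388 = 15.7 meV.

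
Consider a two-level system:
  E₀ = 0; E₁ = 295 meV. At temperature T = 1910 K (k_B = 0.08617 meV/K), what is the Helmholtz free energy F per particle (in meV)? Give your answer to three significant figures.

-25.4 meV

k_BT = 0.08617 × 1910 K = 164.58 meV.
Eᵢ/kT = 0, 1.7924.
Z = Σ e^(−Eᵢ/kT) = e^(−0) + e^(−1.7924) = 1.0000 + 0.16656 = 1.1666.
F = −kT ln Z = −164.58 × ln(1.1666) = −164.58 × 0.15409 = -25.4 meV.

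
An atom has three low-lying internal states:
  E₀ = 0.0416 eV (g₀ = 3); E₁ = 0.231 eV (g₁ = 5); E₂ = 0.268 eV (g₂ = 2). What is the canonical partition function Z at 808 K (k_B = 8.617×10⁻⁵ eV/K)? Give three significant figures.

k_BT = 8.617×10⁻⁵ × 808 K = 0.069625 eV.
Eᵢ/kT = 0.59749, 3.3178, 3.8492.
Z = Σ gᵢe^(−Eᵢ/kT) = 3·e^(−0.59749) + 5·e^(−3.3178) + 2·e^(−3.8492) = 1.6506 + 0.18116 + 0.042594 = 1.8744.

Z = 1.87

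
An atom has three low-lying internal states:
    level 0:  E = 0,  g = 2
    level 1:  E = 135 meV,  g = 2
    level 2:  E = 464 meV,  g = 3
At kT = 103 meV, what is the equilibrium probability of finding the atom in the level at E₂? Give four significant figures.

Eᵢ/kT = 0, 1.31068, 4.50485.
Z = Σ gᵢe^(−Eᵢ/kT) = 2·e^(−0) + 2·e^(−1.31068) + 3·e^(−4.50485) = 2.00000 + 0.539273 + 0.0331657 = 2.57244.
P₂ = g₂ e^(−E₂/kT) / Z = 0.0331657/2.57244 = 0.01289.

0.01289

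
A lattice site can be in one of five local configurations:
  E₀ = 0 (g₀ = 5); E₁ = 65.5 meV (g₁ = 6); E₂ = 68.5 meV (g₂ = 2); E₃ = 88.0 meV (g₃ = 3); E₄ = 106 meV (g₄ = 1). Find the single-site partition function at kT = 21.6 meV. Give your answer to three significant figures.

Z = 5.43

Eᵢ/kT = 0, 3.0324, 3.1713, 4.0741, 4.9074.
Z = Σ gᵢe^(−Eᵢ/kT) = 5·e^(−0) + 6·e^(−3.0324) + 2·e^(−3.1713) + 3·e^(−4.0741) + 1·e^(−4.9074) = 5.0000 + 0.28920 + 0.083898 + 0.051023 + 0.0073917 = 5.4315.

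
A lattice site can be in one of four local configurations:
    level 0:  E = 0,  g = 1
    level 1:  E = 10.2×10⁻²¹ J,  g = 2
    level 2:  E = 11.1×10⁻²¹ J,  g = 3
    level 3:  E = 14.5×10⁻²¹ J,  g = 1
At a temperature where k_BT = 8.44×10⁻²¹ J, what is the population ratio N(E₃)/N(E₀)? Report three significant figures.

0.179

n₃/n₀ = (g₃/g₀) exp[−(E₃−E₀)/kT] = (1/1) × exp(−(14.5 ×10⁻²¹ J)/(8.44 ×10⁻²¹ J)) = (1/1) × exp(-1.7180) = 0.179.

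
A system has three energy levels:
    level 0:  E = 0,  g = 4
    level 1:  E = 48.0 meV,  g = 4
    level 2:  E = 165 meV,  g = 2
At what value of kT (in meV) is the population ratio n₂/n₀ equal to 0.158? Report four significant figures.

n₂/n₀ = (g₂/g₀) exp[−(E₂−E₀)/kT] = 0.158.
⇒ (E₂−E₀)/kT = ln((2/4)/0.158) = ln(3.16456) = 1.15201.
kT = 165 meV / 1.15201 = 143.2 meV.

143.2 meV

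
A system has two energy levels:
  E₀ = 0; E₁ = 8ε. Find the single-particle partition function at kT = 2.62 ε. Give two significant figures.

Eᵢ/kT = 0, 3.053.
Z = Σ e^(−Eᵢ/kT) = e^(−0) + e^(−3.053) = 1.000 + 0.04722 = 1.047.

Z = 1.0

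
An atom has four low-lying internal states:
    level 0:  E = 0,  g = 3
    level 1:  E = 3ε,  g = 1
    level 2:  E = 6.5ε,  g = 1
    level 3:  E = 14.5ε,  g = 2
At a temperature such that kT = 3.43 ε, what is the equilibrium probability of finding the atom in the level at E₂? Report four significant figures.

Eᵢ/kT = 0, 0.874636, 1.89504, 4.22741.
Z = Σ gᵢe^(−Eᵢ/kT) = 3·e^(−0) + 1·e^(−0.874636) + 1·e^(−1.89504) + 2·e^(−4.22741) = 3.00000 + 0.417014 + 0.150312 + 0.0291803 = 3.59651.
P₂ = g₂ e^(−E₂/kT) / Z = 0.150312/3.59651 = 0.04179.

0.04179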